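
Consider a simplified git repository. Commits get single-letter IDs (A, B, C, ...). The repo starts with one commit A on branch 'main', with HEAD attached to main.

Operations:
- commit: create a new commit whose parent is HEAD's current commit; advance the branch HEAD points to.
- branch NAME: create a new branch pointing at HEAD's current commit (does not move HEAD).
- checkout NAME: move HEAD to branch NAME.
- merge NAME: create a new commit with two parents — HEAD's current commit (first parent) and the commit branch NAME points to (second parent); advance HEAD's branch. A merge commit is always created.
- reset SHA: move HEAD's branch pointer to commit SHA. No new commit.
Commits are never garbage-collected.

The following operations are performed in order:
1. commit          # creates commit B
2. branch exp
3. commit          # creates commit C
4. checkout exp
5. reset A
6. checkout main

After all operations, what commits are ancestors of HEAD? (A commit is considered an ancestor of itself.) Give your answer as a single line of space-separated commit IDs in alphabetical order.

After op 1 (commit): HEAD=main@B [main=B]
After op 2 (branch): HEAD=main@B [exp=B main=B]
After op 3 (commit): HEAD=main@C [exp=B main=C]
After op 4 (checkout): HEAD=exp@B [exp=B main=C]
After op 5 (reset): HEAD=exp@A [exp=A main=C]
After op 6 (checkout): HEAD=main@C [exp=A main=C]

Answer: A B C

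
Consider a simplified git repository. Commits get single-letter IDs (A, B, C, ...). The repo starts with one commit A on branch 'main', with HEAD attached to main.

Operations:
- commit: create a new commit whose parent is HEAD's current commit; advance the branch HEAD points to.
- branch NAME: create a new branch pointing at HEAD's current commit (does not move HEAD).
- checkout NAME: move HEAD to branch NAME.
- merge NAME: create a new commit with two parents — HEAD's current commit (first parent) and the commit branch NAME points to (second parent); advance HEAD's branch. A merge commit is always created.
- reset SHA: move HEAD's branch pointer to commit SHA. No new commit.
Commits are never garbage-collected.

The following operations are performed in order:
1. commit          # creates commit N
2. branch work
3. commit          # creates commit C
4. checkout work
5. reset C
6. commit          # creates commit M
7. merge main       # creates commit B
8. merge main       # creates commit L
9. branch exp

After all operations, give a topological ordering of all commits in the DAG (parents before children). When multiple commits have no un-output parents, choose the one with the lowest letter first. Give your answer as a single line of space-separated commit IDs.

Answer: A N C M B L

Derivation:
After op 1 (commit): HEAD=main@N [main=N]
After op 2 (branch): HEAD=main@N [main=N work=N]
After op 3 (commit): HEAD=main@C [main=C work=N]
After op 4 (checkout): HEAD=work@N [main=C work=N]
After op 5 (reset): HEAD=work@C [main=C work=C]
After op 6 (commit): HEAD=work@M [main=C work=M]
After op 7 (merge): HEAD=work@B [main=C work=B]
After op 8 (merge): HEAD=work@L [main=C work=L]
After op 9 (branch): HEAD=work@L [exp=L main=C work=L]
commit A: parents=[]
commit B: parents=['M', 'C']
commit C: parents=['N']
commit L: parents=['B', 'C']
commit M: parents=['C']
commit N: parents=['A']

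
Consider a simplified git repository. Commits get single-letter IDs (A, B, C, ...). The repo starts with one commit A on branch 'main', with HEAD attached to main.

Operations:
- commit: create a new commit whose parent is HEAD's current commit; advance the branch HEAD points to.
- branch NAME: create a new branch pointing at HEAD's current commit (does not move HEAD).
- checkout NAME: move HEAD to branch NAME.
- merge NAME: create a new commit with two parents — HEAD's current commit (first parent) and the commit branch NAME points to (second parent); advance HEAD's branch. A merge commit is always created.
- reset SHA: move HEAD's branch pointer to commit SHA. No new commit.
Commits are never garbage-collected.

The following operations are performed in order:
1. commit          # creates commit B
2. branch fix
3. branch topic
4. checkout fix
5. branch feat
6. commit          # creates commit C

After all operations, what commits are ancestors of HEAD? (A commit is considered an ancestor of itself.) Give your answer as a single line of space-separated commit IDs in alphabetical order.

Answer: A B C

Derivation:
After op 1 (commit): HEAD=main@B [main=B]
After op 2 (branch): HEAD=main@B [fix=B main=B]
After op 3 (branch): HEAD=main@B [fix=B main=B topic=B]
After op 4 (checkout): HEAD=fix@B [fix=B main=B topic=B]
After op 5 (branch): HEAD=fix@B [feat=B fix=B main=B topic=B]
After op 6 (commit): HEAD=fix@C [feat=B fix=C main=B topic=B]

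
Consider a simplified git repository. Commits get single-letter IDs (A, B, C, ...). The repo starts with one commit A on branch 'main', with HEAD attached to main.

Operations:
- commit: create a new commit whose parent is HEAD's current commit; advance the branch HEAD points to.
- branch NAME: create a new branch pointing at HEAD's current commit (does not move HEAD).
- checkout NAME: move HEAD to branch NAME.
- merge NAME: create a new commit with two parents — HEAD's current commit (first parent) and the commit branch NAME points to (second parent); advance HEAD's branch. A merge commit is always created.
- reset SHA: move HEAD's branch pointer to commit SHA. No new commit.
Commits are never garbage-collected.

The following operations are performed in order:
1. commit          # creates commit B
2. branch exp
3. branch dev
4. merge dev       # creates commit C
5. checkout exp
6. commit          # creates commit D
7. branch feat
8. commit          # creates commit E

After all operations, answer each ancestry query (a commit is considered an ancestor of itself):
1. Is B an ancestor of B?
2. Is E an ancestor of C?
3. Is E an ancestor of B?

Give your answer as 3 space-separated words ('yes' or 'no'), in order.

After op 1 (commit): HEAD=main@B [main=B]
After op 2 (branch): HEAD=main@B [exp=B main=B]
After op 3 (branch): HEAD=main@B [dev=B exp=B main=B]
After op 4 (merge): HEAD=main@C [dev=B exp=B main=C]
After op 5 (checkout): HEAD=exp@B [dev=B exp=B main=C]
After op 6 (commit): HEAD=exp@D [dev=B exp=D main=C]
After op 7 (branch): HEAD=exp@D [dev=B exp=D feat=D main=C]
After op 8 (commit): HEAD=exp@E [dev=B exp=E feat=D main=C]
ancestors(B) = {A,B}; B in? yes
ancestors(C) = {A,B,C}; E in? no
ancestors(B) = {A,B}; E in? no

Answer: yes no no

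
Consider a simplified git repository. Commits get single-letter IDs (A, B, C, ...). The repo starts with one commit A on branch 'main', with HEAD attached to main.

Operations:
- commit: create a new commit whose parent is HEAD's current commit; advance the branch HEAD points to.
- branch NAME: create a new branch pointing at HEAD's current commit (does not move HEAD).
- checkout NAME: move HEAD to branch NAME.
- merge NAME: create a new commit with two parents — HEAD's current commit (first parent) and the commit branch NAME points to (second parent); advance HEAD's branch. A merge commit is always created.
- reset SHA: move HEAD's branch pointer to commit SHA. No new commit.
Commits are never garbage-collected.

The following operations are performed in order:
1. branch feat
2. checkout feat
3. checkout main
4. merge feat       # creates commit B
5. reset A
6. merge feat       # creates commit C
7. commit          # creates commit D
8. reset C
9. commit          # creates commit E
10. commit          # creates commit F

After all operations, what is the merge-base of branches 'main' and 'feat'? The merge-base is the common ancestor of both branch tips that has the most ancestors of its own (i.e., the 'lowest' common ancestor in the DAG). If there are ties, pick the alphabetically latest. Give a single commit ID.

Answer: A

Derivation:
After op 1 (branch): HEAD=main@A [feat=A main=A]
After op 2 (checkout): HEAD=feat@A [feat=A main=A]
After op 3 (checkout): HEAD=main@A [feat=A main=A]
After op 4 (merge): HEAD=main@B [feat=A main=B]
After op 5 (reset): HEAD=main@A [feat=A main=A]
After op 6 (merge): HEAD=main@C [feat=A main=C]
After op 7 (commit): HEAD=main@D [feat=A main=D]
After op 8 (reset): HEAD=main@C [feat=A main=C]
After op 9 (commit): HEAD=main@E [feat=A main=E]
After op 10 (commit): HEAD=main@F [feat=A main=F]
ancestors(main=F): ['A', 'C', 'E', 'F']
ancestors(feat=A): ['A']
common: ['A']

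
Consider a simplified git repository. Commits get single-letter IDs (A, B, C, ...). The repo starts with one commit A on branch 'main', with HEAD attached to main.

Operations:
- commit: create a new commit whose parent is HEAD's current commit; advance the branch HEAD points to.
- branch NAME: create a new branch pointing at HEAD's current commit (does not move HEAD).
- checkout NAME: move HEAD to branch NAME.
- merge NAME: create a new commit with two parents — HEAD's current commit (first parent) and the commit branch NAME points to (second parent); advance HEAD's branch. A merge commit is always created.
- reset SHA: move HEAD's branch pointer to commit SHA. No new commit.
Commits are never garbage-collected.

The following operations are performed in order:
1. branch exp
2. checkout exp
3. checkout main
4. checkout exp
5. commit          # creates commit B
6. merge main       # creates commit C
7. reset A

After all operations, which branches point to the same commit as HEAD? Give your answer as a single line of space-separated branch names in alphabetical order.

After op 1 (branch): HEAD=main@A [exp=A main=A]
After op 2 (checkout): HEAD=exp@A [exp=A main=A]
After op 3 (checkout): HEAD=main@A [exp=A main=A]
After op 4 (checkout): HEAD=exp@A [exp=A main=A]
After op 5 (commit): HEAD=exp@B [exp=B main=A]
After op 6 (merge): HEAD=exp@C [exp=C main=A]
After op 7 (reset): HEAD=exp@A [exp=A main=A]

Answer: exp main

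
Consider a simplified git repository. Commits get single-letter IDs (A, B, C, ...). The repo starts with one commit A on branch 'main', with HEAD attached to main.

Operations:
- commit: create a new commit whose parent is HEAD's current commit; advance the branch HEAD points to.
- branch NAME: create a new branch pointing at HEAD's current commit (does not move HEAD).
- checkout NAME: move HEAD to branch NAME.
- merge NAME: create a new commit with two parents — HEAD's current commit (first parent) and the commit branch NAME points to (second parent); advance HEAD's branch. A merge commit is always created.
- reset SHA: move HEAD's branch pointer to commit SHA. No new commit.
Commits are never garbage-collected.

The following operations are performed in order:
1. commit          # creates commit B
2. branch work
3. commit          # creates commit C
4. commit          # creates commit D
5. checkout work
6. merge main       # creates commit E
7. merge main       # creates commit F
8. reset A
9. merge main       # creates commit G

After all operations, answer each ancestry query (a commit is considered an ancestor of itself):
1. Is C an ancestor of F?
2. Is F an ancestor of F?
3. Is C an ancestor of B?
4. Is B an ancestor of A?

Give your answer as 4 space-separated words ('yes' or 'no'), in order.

After op 1 (commit): HEAD=main@B [main=B]
After op 2 (branch): HEAD=main@B [main=B work=B]
After op 3 (commit): HEAD=main@C [main=C work=B]
After op 4 (commit): HEAD=main@D [main=D work=B]
After op 5 (checkout): HEAD=work@B [main=D work=B]
After op 6 (merge): HEAD=work@E [main=D work=E]
After op 7 (merge): HEAD=work@F [main=D work=F]
After op 8 (reset): HEAD=work@A [main=D work=A]
After op 9 (merge): HEAD=work@G [main=D work=G]
ancestors(F) = {A,B,C,D,E,F}; C in? yes
ancestors(F) = {A,B,C,D,E,F}; F in? yes
ancestors(B) = {A,B}; C in? no
ancestors(A) = {A}; B in? no

Answer: yes yes no no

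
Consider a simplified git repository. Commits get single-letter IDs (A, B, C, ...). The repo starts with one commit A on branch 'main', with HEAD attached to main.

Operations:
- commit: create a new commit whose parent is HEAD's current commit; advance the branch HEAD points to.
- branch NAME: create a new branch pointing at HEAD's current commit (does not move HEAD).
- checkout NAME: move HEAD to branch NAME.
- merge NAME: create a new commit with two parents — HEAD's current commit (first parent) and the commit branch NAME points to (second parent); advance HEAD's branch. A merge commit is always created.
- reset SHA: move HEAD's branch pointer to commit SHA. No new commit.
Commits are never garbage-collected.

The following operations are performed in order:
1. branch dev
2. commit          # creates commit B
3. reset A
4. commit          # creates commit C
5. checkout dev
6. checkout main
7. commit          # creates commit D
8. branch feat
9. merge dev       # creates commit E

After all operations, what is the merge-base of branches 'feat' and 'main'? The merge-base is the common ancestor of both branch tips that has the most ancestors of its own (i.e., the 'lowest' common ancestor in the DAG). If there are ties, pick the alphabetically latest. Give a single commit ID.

Answer: D

Derivation:
After op 1 (branch): HEAD=main@A [dev=A main=A]
After op 2 (commit): HEAD=main@B [dev=A main=B]
After op 3 (reset): HEAD=main@A [dev=A main=A]
After op 4 (commit): HEAD=main@C [dev=A main=C]
After op 5 (checkout): HEAD=dev@A [dev=A main=C]
After op 6 (checkout): HEAD=main@C [dev=A main=C]
After op 7 (commit): HEAD=main@D [dev=A main=D]
After op 8 (branch): HEAD=main@D [dev=A feat=D main=D]
After op 9 (merge): HEAD=main@E [dev=A feat=D main=E]
ancestors(feat=D): ['A', 'C', 'D']
ancestors(main=E): ['A', 'C', 'D', 'E']
common: ['A', 'C', 'D']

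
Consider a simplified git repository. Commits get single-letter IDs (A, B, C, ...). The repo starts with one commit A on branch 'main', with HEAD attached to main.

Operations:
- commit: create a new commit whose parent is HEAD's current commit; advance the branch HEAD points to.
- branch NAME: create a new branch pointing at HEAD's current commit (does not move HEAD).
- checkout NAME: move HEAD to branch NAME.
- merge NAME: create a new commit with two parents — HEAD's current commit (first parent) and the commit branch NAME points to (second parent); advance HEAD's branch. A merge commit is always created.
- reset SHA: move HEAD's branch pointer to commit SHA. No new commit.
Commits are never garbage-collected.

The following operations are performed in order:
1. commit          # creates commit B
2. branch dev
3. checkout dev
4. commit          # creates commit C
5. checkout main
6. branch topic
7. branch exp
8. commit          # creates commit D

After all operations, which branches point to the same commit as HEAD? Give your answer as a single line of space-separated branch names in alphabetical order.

After op 1 (commit): HEAD=main@B [main=B]
After op 2 (branch): HEAD=main@B [dev=B main=B]
After op 3 (checkout): HEAD=dev@B [dev=B main=B]
After op 4 (commit): HEAD=dev@C [dev=C main=B]
After op 5 (checkout): HEAD=main@B [dev=C main=B]
After op 6 (branch): HEAD=main@B [dev=C main=B topic=B]
After op 7 (branch): HEAD=main@B [dev=C exp=B main=B topic=B]
After op 8 (commit): HEAD=main@D [dev=C exp=B main=D topic=B]

Answer: main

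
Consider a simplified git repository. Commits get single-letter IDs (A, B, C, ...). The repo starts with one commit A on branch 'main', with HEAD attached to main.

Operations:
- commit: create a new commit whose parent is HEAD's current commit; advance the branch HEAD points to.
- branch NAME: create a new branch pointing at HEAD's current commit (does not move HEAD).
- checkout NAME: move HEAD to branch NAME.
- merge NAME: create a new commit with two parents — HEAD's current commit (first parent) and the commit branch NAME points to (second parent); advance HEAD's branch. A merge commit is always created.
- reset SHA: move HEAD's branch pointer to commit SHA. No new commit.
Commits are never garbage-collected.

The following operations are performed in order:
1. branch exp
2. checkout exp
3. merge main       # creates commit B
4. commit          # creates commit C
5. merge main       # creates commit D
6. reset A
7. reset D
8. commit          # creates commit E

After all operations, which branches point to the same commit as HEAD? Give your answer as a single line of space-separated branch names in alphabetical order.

Answer: exp

Derivation:
After op 1 (branch): HEAD=main@A [exp=A main=A]
After op 2 (checkout): HEAD=exp@A [exp=A main=A]
After op 3 (merge): HEAD=exp@B [exp=B main=A]
After op 4 (commit): HEAD=exp@C [exp=C main=A]
After op 5 (merge): HEAD=exp@D [exp=D main=A]
After op 6 (reset): HEAD=exp@A [exp=A main=A]
After op 7 (reset): HEAD=exp@D [exp=D main=A]
After op 8 (commit): HEAD=exp@E [exp=E main=A]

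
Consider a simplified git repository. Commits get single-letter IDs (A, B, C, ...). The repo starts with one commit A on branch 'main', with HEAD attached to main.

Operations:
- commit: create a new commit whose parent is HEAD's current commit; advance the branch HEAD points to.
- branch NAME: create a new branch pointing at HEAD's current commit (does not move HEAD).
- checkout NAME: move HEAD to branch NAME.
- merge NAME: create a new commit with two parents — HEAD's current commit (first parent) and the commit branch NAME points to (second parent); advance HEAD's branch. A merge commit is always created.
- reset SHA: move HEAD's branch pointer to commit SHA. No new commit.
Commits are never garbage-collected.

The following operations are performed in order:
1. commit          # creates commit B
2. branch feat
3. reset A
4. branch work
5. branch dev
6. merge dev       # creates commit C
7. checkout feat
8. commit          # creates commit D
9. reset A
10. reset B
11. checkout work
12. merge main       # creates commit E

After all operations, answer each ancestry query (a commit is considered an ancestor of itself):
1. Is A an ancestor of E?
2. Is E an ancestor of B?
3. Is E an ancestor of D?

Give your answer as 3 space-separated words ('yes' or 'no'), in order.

After op 1 (commit): HEAD=main@B [main=B]
After op 2 (branch): HEAD=main@B [feat=B main=B]
After op 3 (reset): HEAD=main@A [feat=B main=A]
After op 4 (branch): HEAD=main@A [feat=B main=A work=A]
After op 5 (branch): HEAD=main@A [dev=A feat=B main=A work=A]
After op 6 (merge): HEAD=main@C [dev=A feat=B main=C work=A]
After op 7 (checkout): HEAD=feat@B [dev=A feat=B main=C work=A]
After op 8 (commit): HEAD=feat@D [dev=A feat=D main=C work=A]
After op 9 (reset): HEAD=feat@A [dev=A feat=A main=C work=A]
After op 10 (reset): HEAD=feat@B [dev=A feat=B main=C work=A]
After op 11 (checkout): HEAD=work@A [dev=A feat=B main=C work=A]
After op 12 (merge): HEAD=work@E [dev=A feat=B main=C work=E]
ancestors(E) = {A,C,E}; A in? yes
ancestors(B) = {A,B}; E in? no
ancestors(D) = {A,B,D}; E in? no

Answer: yes no no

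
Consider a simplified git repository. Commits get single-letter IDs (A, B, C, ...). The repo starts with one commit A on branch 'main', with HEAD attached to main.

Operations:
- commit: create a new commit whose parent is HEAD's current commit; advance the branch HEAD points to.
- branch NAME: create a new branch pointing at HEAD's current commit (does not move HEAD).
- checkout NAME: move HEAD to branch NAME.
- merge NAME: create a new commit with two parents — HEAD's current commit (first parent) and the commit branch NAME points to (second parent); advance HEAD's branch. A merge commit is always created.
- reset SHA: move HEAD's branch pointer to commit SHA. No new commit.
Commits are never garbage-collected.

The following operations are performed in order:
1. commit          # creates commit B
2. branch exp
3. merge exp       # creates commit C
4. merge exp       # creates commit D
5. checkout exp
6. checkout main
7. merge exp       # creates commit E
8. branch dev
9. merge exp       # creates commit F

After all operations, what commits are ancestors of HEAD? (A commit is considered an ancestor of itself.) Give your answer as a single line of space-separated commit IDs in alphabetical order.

Answer: A B C D E F

Derivation:
After op 1 (commit): HEAD=main@B [main=B]
After op 2 (branch): HEAD=main@B [exp=B main=B]
After op 3 (merge): HEAD=main@C [exp=B main=C]
After op 4 (merge): HEAD=main@D [exp=B main=D]
After op 5 (checkout): HEAD=exp@B [exp=B main=D]
After op 6 (checkout): HEAD=main@D [exp=B main=D]
After op 7 (merge): HEAD=main@E [exp=B main=E]
After op 8 (branch): HEAD=main@E [dev=E exp=B main=E]
After op 9 (merge): HEAD=main@F [dev=E exp=B main=F]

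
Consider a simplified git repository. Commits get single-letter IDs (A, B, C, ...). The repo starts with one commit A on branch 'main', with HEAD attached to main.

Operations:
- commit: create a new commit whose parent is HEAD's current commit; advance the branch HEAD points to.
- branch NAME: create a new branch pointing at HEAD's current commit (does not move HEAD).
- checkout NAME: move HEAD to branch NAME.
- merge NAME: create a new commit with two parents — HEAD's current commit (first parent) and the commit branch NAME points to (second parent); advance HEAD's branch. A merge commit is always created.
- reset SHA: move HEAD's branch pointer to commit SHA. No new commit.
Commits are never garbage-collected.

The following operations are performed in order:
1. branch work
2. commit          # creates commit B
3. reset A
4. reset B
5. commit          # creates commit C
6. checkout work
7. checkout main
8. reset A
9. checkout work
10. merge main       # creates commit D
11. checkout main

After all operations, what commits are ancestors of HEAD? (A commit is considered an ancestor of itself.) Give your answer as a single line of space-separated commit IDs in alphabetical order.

Answer: A

Derivation:
After op 1 (branch): HEAD=main@A [main=A work=A]
After op 2 (commit): HEAD=main@B [main=B work=A]
After op 3 (reset): HEAD=main@A [main=A work=A]
After op 4 (reset): HEAD=main@B [main=B work=A]
After op 5 (commit): HEAD=main@C [main=C work=A]
After op 6 (checkout): HEAD=work@A [main=C work=A]
After op 7 (checkout): HEAD=main@C [main=C work=A]
After op 8 (reset): HEAD=main@A [main=A work=A]
After op 9 (checkout): HEAD=work@A [main=A work=A]
After op 10 (merge): HEAD=work@D [main=A work=D]
After op 11 (checkout): HEAD=main@A [main=A work=D]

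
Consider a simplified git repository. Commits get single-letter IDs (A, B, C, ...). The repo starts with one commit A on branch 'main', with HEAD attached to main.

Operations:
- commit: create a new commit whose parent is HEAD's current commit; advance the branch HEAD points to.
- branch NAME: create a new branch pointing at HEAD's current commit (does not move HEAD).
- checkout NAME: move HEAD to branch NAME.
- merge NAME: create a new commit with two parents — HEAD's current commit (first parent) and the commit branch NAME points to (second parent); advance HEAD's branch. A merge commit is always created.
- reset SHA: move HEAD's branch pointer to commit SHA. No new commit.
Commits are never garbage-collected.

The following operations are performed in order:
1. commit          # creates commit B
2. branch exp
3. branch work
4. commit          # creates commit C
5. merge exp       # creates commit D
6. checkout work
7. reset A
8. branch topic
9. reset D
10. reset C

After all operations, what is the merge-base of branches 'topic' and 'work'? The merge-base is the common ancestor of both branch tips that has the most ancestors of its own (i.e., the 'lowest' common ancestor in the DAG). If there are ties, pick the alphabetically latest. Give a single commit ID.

Answer: A

Derivation:
After op 1 (commit): HEAD=main@B [main=B]
After op 2 (branch): HEAD=main@B [exp=B main=B]
After op 3 (branch): HEAD=main@B [exp=B main=B work=B]
After op 4 (commit): HEAD=main@C [exp=B main=C work=B]
After op 5 (merge): HEAD=main@D [exp=B main=D work=B]
After op 6 (checkout): HEAD=work@B [exp=B main=D work=B]
After op 7 (reset): HEAD=work@A [exp=B main=D work=A]
After op 8 (branch): HEAD=work@A [exp=B main=D topic=A work=A]
After op 9 (reset): HEAD=work@D [exp=B main=D topic=A work=D]
After op 10 (reset): HEAD=work@C [exp=B main=D topic=A work=C]
ancestors(topic=A): ['A']
ancestors(work=C): ['A', 'B', 'C']
common: ['A']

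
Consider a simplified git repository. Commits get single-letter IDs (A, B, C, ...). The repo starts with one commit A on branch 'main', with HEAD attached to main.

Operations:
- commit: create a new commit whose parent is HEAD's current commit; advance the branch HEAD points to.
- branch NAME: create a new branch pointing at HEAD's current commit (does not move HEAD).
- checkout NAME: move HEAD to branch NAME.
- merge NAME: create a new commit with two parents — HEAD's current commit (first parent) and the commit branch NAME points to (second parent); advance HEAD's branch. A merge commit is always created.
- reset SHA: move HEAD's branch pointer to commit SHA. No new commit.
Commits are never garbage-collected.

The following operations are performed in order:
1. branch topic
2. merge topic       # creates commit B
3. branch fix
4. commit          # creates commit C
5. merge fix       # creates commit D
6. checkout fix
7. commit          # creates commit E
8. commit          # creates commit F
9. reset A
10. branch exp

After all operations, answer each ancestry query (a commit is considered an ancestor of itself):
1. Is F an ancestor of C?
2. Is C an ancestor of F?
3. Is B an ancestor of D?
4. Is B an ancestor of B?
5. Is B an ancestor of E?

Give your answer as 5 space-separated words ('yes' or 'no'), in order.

After op 1 (branch): HEAD=main@A [main=A topic=A]
After op 2 (merge): HEAD=main@B [main=B topic=A]
After op 3 (branch): HEAD=main@B [fix=B main=B topic=A]
After op 4 (commit): HEAD=main@C [fix=B main=C topic=A]
After op 5 (merge): HEAD=main@D [fix=B main=D topic=A]
After op 6 (checkout): HEAD=fix@B [fix=B main=D topic=A]
After op 7 (commit): HEAD=fix@E [fix=E main=D topic=A]
After op 8 (commit): HEAD=fix@F [fix=F main=D topic=A]
After op 9 (reset): HEAD=fix@A [fix=A main=D topic=A]
After op 10 (branch): HEAD=fix@A [exp=A fix=A main=D topic=A]
ancestors(C) = {A,B,C}; F in? no
ancestors(F) = {A,B,E,F}; C in? no
ancestors(D) = {A,B,C,D}; B in? yes
ancestors(B) = {A,B}; B in? yes
ancestors(E) = {A,B,E}; B in? yes

Answer: no no yes yes yes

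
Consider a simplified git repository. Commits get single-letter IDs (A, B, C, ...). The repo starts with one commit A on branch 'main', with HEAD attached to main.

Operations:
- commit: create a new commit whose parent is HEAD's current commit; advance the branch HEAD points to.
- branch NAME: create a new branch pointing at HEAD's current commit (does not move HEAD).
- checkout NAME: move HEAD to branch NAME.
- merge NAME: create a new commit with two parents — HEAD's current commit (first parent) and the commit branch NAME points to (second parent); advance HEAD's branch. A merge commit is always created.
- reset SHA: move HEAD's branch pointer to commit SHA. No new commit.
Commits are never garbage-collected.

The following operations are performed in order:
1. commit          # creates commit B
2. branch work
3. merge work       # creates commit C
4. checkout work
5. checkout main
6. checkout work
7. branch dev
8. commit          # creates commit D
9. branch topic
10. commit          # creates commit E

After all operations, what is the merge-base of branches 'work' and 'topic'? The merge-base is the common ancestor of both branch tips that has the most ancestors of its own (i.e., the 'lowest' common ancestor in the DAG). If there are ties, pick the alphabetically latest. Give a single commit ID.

Answer: D

Derivation:
After op 1 (commit): HEAD=main@B [main=B]
After op 2 (branch): HEAD=main@B [main=B work=B]
After op 3 (merge): HEAD=main@C [main=C work=B]
After op 4 (checkout): HEAD=work@B [main=C work=B]
After op 5 (checkout): HEAD=main@C [main=C work=B]
After op 6 (checkout): HEAD=work@B [main=C work=B]
After op 7 (branch): HEAD=work@B [dev=B main=C work=B]
After op 8 (commit): HEAD=work@D [dev=B main=C work=D]
After op 9 (branch): HEAD=work@D [dev=B main=C topic=D work=D]
After op 10 (commit): HEAD=work@E [dev=B main=C topic=D work=E]
ancestors(work=E): ['A', 'B', 'D', 'E']
ancestors(topic=D): ['A', 'B', 'D']
common: ['A', 'B', 'D']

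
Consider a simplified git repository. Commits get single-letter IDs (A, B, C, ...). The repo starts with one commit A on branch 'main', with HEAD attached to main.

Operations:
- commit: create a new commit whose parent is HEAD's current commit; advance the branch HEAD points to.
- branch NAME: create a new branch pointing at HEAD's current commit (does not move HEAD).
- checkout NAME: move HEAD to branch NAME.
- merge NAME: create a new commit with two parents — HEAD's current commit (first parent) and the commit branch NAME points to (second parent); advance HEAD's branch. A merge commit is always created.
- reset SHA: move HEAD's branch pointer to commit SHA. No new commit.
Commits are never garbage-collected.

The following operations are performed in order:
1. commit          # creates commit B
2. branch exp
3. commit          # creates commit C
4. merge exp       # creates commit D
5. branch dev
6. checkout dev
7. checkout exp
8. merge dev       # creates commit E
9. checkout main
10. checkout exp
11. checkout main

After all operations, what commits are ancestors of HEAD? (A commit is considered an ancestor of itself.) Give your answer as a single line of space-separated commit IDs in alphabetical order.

After op 1 (commit): HEAD=main@B [main=B]
After op 2 (branch): HEAD=main@B [exp=B main=B]
After op 3 (commit): HEAD=main@C [exp=B main=C]
After op 4 (merge): HEAD=main@D [exp=B main=D]
After op 5 (branch): HEAD=main@D [dev=D exp=B main=D]
After op 6 (checkout): HEAD=dev@D [dev=D exp=B main=D]
After op 7 (checkout): HEAD=exp@B [dev=D exp=B main=D]
After op 8 (merge): HEAD=exp@E [dev=D exp=E main=D]
After op 9 (checkout): HEAD=main@D [dev=D exp=E main=D]
After op 10 (checkout): HEAD=exp@E [dev=D exp=E main=D]
After op 11 (checkout): HEAD=main@D [dev=D exp=E main=D]

Answer: A B C D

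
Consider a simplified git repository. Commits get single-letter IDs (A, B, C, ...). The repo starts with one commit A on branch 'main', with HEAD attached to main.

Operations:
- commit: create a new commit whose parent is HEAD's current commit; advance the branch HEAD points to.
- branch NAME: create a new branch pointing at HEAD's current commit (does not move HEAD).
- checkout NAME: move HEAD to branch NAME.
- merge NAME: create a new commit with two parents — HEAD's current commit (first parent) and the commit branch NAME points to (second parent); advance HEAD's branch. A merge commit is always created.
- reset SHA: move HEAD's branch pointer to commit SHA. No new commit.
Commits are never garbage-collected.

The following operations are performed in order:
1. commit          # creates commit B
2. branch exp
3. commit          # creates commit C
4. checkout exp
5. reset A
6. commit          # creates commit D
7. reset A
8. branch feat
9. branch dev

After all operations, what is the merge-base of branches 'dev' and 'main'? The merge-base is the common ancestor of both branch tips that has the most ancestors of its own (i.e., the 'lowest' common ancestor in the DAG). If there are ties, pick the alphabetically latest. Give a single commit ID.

Answer: A

Derivation:
After op 1 (commit): HEAD=main@B [main=B]
After op 2 (branch): HEAD=main@B [exp=B main=B]
After op 3 (commit): HEAD=main@C [exp=B main=C]
After op 4 (checkout): HEAD=exp@B [exp=B main=C]
After op 5 (reset): HEAD=exp@A [exp=A main=C]
After op 6 (commit): HEAD=exp@D [exp=D main=C]
After op 7 (reset): HEAD=exp@A [exp=A main=C]
After op 8 (branch): HEAD=exp@A [exp=A feat=A main=C]
After op 9 (branch): HEAD=exp@A [dev=A exp=A feat=A main=C]
ancestors(dev=A): ['A']
ancestors(main=C): ['A', 'B', 'C']
common: ['A']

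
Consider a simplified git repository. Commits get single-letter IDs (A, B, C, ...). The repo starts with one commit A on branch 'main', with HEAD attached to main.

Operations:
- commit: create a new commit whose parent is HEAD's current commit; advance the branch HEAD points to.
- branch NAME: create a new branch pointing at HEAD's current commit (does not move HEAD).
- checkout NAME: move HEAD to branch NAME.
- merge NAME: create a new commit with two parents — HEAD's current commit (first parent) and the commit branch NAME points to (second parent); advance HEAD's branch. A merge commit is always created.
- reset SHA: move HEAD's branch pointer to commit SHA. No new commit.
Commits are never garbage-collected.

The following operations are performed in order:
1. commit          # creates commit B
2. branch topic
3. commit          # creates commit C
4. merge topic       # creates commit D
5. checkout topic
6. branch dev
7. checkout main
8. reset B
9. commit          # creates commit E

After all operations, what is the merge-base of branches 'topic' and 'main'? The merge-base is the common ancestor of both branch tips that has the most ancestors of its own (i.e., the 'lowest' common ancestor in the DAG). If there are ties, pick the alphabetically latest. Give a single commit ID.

After op 1 (commit): HEAD=main@B [main=B]
After op 2 (branch): HEAD=main@B [main=B topic=B]
After op 3 (commit): HEAD=main@C [main=C topic=B]
After op 4 (merge): HEAD=main@D [main=D topic=B]
After op 5 (checkout): HEAD=topic@B [main=D topic=B]
After op 6 (branch): HEAD=topic@B [dev=B main=D topic=B]
After op 7 (checkout): HEAD=main@D [dev=B main=D topic=B]
After op 8 (reset): HEAD=main@B [dev=B main=B topic=B]
After op 9 (commit): HEAD=main@E [dev=B main=E topic=B]
ancestors(topic=B): ['A', 'B']
ancestors(main=E): ['A', 'B', 'E']
common: ['A', 'B']

Answer: B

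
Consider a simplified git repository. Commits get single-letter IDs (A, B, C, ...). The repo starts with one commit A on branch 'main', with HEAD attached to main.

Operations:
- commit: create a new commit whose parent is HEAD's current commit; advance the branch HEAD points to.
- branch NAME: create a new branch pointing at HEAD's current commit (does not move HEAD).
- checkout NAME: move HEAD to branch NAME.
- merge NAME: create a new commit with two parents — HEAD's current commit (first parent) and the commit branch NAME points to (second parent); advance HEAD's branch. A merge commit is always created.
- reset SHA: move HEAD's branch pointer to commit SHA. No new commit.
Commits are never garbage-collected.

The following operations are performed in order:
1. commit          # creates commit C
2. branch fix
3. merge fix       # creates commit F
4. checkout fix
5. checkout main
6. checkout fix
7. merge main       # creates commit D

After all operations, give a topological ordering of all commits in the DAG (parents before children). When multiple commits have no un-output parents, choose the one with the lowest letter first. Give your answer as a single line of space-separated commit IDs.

Answer: A C F D

Derivation:
After op 1 (commit): HEAD=main@C [main=C]
After op 2 (branch): HEAD=main@C [fix=C main=C]
After op 3 (merge): HEAD=main@F [fix=C main=F]
After op 4 (checkout): HEAD=fix@C [fix=C main=F]
After op 5 (checkout): HEAD=main@F [fix=C main=F]
After op 6 (checkout): HEAD=fix@C [fix=C main=F]
After op 7 (merge): HEAD=fix@D [fix=D main=F]
commit A: parents=[]
commit C: parents=['A']
commit D: parents=['C', 'F']
commit F: parents=['C', 'C']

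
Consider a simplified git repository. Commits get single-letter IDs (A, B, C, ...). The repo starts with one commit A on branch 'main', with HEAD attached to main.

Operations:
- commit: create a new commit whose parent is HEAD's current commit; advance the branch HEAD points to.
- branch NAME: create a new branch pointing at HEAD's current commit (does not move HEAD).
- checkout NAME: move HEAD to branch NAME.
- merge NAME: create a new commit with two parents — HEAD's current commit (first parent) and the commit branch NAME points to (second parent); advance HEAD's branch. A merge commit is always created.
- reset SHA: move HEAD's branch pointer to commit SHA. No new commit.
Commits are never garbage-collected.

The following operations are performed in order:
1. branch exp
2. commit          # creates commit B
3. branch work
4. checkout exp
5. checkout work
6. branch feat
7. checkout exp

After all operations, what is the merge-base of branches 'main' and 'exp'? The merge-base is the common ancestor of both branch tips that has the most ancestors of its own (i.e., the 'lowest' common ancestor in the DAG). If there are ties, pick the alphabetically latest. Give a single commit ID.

Answer: A

Derivation:
After op 1 (branch): HEAD=main@A [exp=A main=A]
After op 2 (commit): HEAD=main@B [exp=A main=B]
After op 3 (branch): HEAD=main@B [exp=A main=B work=B]
After op 4 (checkout): HEAD=exp@A [exp=A main=B work=B]
After op 5 (checkout): HEAD=work@B [exp=A main=B work=B]
After op 6 (branch): HEAD=work@B [exp=A feat=B main=B work=B]
After op 7 (checkout): HEAD=exp@A [exp=A feat=B main=B work=B]
ancestors(main=B): ['A', 'B']
ancestors(exp=A): ['A']
common: ['A']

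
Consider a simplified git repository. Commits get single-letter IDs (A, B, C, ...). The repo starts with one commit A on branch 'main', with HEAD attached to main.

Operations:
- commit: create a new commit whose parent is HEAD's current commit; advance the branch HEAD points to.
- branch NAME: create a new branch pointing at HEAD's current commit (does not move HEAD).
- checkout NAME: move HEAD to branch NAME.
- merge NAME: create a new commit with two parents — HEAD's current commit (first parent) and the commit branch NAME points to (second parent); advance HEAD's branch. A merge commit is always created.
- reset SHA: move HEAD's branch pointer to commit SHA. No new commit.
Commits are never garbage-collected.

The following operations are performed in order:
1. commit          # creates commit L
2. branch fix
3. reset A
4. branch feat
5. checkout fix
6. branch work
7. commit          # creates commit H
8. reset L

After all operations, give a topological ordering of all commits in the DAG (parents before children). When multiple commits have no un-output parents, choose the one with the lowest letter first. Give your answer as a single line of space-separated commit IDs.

After op 1 (commit): HEAD=main@L [main=L]
After op 2 (branch): HEAD=main@L [fix=L main=L]
After op 3 (reset): HEAD=main@A [fix=L main=A]
After op 4 (branch): HEAD=main@A [feat=A fix=L main=A]
After op 5 (checkout): HEAD=fix@L [feat=A fix=L main=A]
After op 6 (branch): HEAD=fix@L [feat=A fix=L main=A work=L]
After op 7 (commit): HEAD=fix@H [feat=A fix=H main=A work=L]
After op 8 (reset): HEAD=fix@L [feat=A fix=L main=A work=L]
commit A: parents=[]
commit H: parents=['L']
commit L: parents=['A']

Answer: A L H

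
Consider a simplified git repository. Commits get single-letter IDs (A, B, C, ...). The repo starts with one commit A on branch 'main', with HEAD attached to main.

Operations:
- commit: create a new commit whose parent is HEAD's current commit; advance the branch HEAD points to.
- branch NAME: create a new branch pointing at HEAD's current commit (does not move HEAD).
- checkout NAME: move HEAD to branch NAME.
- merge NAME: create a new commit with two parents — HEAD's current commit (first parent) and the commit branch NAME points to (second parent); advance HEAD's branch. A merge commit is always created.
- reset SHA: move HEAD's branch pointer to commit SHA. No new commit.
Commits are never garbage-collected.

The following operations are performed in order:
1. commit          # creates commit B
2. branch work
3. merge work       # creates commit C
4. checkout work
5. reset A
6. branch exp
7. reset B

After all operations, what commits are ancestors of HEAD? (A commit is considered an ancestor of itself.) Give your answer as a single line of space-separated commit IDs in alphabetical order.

After op 1 (commit): HEAD=main@B [main=B]
After op 2 (branch): HEAD=main@B [main=B work=B]
After op 3 (merge): HEAD=main@C [main=C work=B]
After op 4 (checkout): HEAD=work@B [main=C work=B]
After op 5 (reset): HEAD=work@A [main=C work=A]
After op 6 (branch): HEAD=work@A [exp=A main=C work=A]
After op 7 (reset): HEAD=work@B [exp=A main=C work=B]

Answer: A B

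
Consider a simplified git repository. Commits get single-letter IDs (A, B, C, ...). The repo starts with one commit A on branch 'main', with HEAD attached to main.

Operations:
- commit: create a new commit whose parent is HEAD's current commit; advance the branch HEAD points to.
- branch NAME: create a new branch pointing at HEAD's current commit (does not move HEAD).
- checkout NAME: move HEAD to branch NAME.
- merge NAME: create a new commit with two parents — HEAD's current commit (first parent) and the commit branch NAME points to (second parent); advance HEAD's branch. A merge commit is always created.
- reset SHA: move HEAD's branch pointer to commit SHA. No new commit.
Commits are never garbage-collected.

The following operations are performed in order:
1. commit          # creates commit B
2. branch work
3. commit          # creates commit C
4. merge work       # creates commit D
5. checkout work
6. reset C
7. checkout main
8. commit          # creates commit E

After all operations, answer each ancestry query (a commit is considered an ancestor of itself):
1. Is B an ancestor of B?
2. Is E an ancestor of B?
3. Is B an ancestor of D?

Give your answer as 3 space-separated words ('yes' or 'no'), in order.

Answer: yes no yes

Derivation:
After op 1 (commit): HEAD=main@B [main=B]
After op 2 (branch): HEAD=main@B [main=B work=B]
After op 3 (commit): HEAD=main@C [main=C work=B]
After op 4 (merge): HEAD=main@D [main=D work=B]
After op 5 (checkout): HEAD=work@B [main=D work=B]
After op 6 (reset): HEAD=work@C [main=D work=C]
After op 7 (checkout): HEAD=main@D [main=D work=C]
After op 8 (commit): HEAD=main@E [main=E work=C]
ancestors(B) = {A,B}; B in? yes
ancestors(B) = {A,B}; E in? no
ancestors(D) = {A,B,C,D}; B in? yes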